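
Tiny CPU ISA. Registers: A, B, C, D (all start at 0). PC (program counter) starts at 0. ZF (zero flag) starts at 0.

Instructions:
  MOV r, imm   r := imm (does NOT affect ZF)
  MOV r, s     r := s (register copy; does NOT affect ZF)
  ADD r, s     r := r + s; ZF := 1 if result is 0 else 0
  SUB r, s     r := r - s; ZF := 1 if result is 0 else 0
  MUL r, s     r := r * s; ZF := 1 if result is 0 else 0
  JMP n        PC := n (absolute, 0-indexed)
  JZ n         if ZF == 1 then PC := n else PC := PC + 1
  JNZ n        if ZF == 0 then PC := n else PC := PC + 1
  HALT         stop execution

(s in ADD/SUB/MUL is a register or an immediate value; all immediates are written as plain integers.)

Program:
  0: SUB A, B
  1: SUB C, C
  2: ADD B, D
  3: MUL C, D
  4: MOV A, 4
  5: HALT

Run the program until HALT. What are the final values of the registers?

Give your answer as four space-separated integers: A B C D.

Answer: 4 0 0 0

Derivation:
Step 1: PC=0 exec 'SUB A, B'. After: A=0 B=0 C=0 D=0 ZF=1 PC=1
Step 2: PC=1 exec 'SUB C, C'. After: A=0 B=0 C=0 D=0 ZF=1 PC=2
Step 3: PC=2 exec 'ADD B, D'. After: A=0 B=0 C=0 D=0 ZF=1 PC=3
Step 4: PC=3 exec 'MUL C, D'. After: A=0 B=0 C=0 D=0 ZF=1 PC=4
Step 5: PC=4 exec 'MOV A, 4'. After: A=4 B=0 C=0 D=0 ZF=1 PC=5
Step 6: PC=5 exec 'HALT'. After: A=4 B=0 C=0 D=0 ZF=1 PC=5 HALTED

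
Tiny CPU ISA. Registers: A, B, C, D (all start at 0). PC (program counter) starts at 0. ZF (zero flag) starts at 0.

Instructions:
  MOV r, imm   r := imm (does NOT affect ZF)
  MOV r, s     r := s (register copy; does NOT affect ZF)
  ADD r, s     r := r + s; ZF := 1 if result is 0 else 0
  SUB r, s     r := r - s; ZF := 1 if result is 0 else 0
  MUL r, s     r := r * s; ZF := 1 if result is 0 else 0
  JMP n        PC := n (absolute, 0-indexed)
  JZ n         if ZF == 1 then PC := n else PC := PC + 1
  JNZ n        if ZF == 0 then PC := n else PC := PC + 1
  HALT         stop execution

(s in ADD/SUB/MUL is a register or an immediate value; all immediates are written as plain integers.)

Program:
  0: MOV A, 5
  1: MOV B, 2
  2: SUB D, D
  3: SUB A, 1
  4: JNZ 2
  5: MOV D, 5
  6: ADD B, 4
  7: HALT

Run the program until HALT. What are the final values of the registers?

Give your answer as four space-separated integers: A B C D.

Answer: 0 6 0 5

Derivation:
Step 1: PC=0 exec 'MOV A, 5'. After: A=5 B=0 C=0 D=0 ZF=0 PC=1
Step 2: PC=1 exec 'MOV B, 2'. After: A=5 B=2 C=0 D=0 ZF=0 PC=2
Step 3: PC=2 exec 'SUB D, D'. After: A=5 B=2 C=0 D=0 ZF=1 PC=3
Step 4: PC=3 exec 'SUB A, 1'. After: A=4 B=2 C=0 D=0 ZF=0 PC=4
Step 5: PC=4 exec 'JNZ 2'. After: A=4 B=2 C=0 D=0 ZF=0 PC=2
Step 6: PC=2 exec 'SUB D, D'. After: A=4 B=2 C=0 D=0 ZF=1 PC=3
Step 7: PC=3 exec 'SUB A, 1'. After: A=3 B=2 C=0 D=0 ZF=0 PC=4
Step 8: PC=4 exec 'JNZ 2'. After: A=3 B=2 C=0 D=0 ZF=0 PC=2
Step 9: PC=2 exec 'SUB D, D'. After: A=3 B=2 C=0 D=0 ZF=1 PC=3
Step 10: PC=3 exec 'SUB A, 1'. After: A=2 B=2 C=0 D=0 ZF=0 PC=4
Step 11: PC=4 exec 'JNZ 2'. After: A=2 B=2 C=0 D=0 ZF=0 PC=2
Step 12: PC=2 exec 'SUB D, D'. After: A=2 B=2 C=0 D=0 ZF=1 PC=3
Step 13: PC=3 exec 'SUB A, 1'. After: A=1 B=2 C=0 D=0 ZF=0 PC=4
Step 14: PC=4 exec 'JNZ 2'. After: A=1 B=2 C=0 D=0 ZF=0 PC=2
Step 15: PC=2 exec 'SUB D, D'. After: A=1 B=2 C=0 D=0 ZF=1 PC=3
Step 16: PC=3 exec 'SUB A, 1'. After: A=0 B=2 C=0 D=0 ZF=1 PC=4
Step 17: PC=4 exec 'JNZ 2'. After: A=0 B=2 C=0 D=0 ZF=1 PC=5
Step 18: PC=5 exec 'MOV D, 5'. After: A=0 B=2 C=0 D=5 ZF=1 PC=6
Step 19: PC=6 exec 'ADD B, 4'. After: A=0 B=6 C=0 D=5 ZF=0 PC=7
Step 20: PC=7 exec 'HALT'. After: A=0 B=6 C=0 D=5 ZF=0 PC=7 HALTED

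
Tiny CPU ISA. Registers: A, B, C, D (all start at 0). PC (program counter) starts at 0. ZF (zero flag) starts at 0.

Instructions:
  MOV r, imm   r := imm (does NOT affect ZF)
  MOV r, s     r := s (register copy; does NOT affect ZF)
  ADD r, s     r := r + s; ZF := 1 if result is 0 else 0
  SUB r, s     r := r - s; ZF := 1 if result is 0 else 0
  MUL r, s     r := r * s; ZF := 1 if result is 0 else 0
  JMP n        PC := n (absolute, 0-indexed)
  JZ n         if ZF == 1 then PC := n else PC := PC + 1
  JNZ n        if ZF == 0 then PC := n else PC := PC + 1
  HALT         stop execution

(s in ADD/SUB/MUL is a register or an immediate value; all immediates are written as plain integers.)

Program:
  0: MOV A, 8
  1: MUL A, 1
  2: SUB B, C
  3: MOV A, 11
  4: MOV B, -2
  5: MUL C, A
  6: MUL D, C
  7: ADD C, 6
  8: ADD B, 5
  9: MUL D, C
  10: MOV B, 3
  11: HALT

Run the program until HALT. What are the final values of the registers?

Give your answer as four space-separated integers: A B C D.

Step 1: PC=0 exec 'MOV A, 8'. After: A=8 B=0 C=0 D=0 ZF=0 PC=1
Step 2: PC=1 exec 'MUL A, 1'. After: A=8 B=0 C=0 D=0 ZF=0 PC=2
Step 3: PC=2 exec 'SUB B, C'. After: A=8 B=0 C=0 D=0 ZF=1 PC=3
Step 4: PC=3 exec 'MOV A, 11'. After: A=11 B=0 C=0 D=0 ZF=1 PC=4
Step 5: PC=4 exec 'MOV B, -2'. After: A=11 B=-2 C=0 D=0 ZF=1 PC=5
Step 6: PC=5 exec 'MUL C, A'. After: A=11 B=-2 C=0 D=0 ZF=1 PC=6
Step 7: PC=6 exec 'MUL D, C'. After: A=11 B=-2 C=0 D=0 ZF=1 PC=7
Step 8: PC=7 exec 'ADD C, 6'. After: A=11 B=-2 C=6 D=0 ZF=0 PC=8
Step 9: PC=8 exec 'ADD B, 5'. After: A=11 B=3 C=6 D=0 ZF=0 PC=9
Step 10: PC=9 exec 'MUL D, C'. After: A=11 B=3 C=6 D=0 ZF=1 PC=10
Step 11: PC=10 exec 'MOV B, 3'. After: A=11 B=3 C=6 D=0 ZF=1 PC=11
Step 12: PC=11 exec 'HALT'. After: A=11 B=3 C=6 D=0 ZF=1 PC=11 HALTED

Answer: 11 3 6 0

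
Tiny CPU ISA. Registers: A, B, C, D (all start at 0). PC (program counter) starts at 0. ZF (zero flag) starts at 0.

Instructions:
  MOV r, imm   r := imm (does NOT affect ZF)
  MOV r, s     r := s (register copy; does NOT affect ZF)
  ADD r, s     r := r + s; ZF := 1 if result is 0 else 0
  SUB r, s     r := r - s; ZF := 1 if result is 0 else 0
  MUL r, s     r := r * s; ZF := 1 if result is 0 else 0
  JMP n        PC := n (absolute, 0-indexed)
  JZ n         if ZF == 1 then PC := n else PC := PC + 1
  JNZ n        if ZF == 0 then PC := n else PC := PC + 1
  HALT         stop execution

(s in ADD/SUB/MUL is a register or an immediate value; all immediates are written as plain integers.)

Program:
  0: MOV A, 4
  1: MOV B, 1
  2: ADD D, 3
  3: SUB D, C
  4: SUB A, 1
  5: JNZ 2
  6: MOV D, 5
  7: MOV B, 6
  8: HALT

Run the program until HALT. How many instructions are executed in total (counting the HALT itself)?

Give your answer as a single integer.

Answer: 21

Derivation:
Step 1: PC=0 exec 'MOV A, 4'. After: A=4 B=0 C=0 D=0 ZF=0 PC=1
Step 2: PC=1 exec 'MOV B, 1'. After: A=4 B=1 C=0 D=0 ZF=0 PC=2
Step 3: PC=2 exec 'ADD D, 3'. After: A=4 B=1 C=0 D=3 ZF=0 PC=3
Step 4: PC=3 exec 'SUB D, C'. After: A=4 B=1 C=0 D=3 ZF=0 PC=4
Step 5: PC=4 exec 'SUB A, 1'. After: A=3 B=1 C=0 D=3 ZF=0 PC=5
Step 6: PC=5 exec 'JNZ 2'. After: A=3 B=1 C=0 D=3 ZF=0 PC=2
Step 7: PC=2 exec 'ADD D, 3'. After: A=3 B=1 C=0 D=6 ZF=0 PC=3
Step 8: PC=3 exec 'SUB D, C'. After: A=3 B=1 C=0 D=6 ZF=0 PC=4
Step 9: PC=4 exec 'SUB A, 1'. After: A=2 B=1 C=0 D=6 ZF=0 PC=5
Step 10: PC=5 exec 'JNZ 2'. After: A=2 B=1 C=0 D=6 ZF=0 PC=2
Step 11: PC=2 exec 'ADD D, 3'. After: A=2 B=1 C=0 D=9 ZF=0 PC=3
Step 12: PC=3 exec 'SUB D, C'. After: A=2 B=1 C=0 D=9 ZF=0 PC=4
Step 13: PC=4 exec 'SUB A, 1'. After: A=1 B=1 C=0 D=9 ZF=0 PC=5
Step 14: PC=5 exec 'JNZ 2'. After: A=1 B=1 C=0 D=9 ZF=0 PC=2
Step 15: PC=2 exec 'ADD D, 3'. After: A=1 B=1 C=0 D=12 ZF=0 PC=3
Step 16: PC=3 exec 'SUB D, C'. After: A=1 B=1 C=0 D=12 ZF=0 PC=4
Step 17: PC=4 exec 'SUB A, 1'. After: A=0 B=1 C=0 D=12 ZF=1 PC=5
Step 18: PC=5 exec 'JNZ 2'. After: A=0 B=1 C=0 D=12 ZF=1 PC=6
Step 19: PC=6 exec 'MOV D, 5'. After: A=0 B=1 C=0 D=5 ZF=1 PC=7
Step 20: PC=7 exec 'MOV B, 6'. After: A=0 B=6 C=0 D=5 ZF=1 PC=8
Step 21: PC=8 exec 'HALT'. After: A=0 B=6 C=0 D=5 ZF=1 PC=8 HALTED
Total instructions executed: 21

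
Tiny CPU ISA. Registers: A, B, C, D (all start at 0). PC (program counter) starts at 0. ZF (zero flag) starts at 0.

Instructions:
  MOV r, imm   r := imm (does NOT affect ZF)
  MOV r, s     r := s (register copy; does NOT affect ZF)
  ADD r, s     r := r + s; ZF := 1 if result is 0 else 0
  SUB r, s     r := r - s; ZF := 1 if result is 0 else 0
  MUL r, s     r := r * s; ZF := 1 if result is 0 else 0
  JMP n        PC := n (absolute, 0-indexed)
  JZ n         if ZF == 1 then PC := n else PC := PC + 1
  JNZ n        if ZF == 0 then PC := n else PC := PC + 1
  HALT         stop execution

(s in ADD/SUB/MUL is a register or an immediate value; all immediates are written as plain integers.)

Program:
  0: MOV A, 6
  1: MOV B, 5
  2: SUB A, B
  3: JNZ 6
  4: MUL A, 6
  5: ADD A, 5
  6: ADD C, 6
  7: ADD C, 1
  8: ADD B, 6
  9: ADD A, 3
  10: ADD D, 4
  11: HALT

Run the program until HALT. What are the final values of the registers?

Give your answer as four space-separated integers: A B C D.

Step 1: PC=0 exec 'MOV A, 6'. After: A=6 B=0 C=0 D=0 ZF=0 PC=1
Step 2: PC=1 exec 'MOV B, 5'. After: A=6 B=5 C=0 D=0 ZF=0 PC=2
Step 3: PC=2 exec 'SUB A, B'. After: A=1 B=5 C=0 D=0 ZF=0 PC=3
Step 4: PC=3 exec 'JNZ 6'. After: A=1 B=5 C=0 D=0 ZF=0 PC=6
Step 5: PC=6 exec 'ADD C, 6'. After: A=1 B=5 C=6 D=0 ZF=0 PC=7
Step 6: PC=7 exec 'ADD C, 1'. After: A=1 B=5 C=7 D=0 ZF=0 PC=8
Step 7: PC=8 exec 'ADD B, 6'. After: A=1 B=11 C=7 D=0 ZF=0 PC=9
Step 8: PC=9 exec 'ADD A, 3'. After: A=4 B=11 C=7 D=0 ZF=0 PC=10
Step 9: PC=10 exec 'ADD D, 4'. After: A=4 B=11 C=7 D=4 ZF=0 PC=11
Step 10: PC=11 exec 'HALT'. After: A=4 B=11 C=7 D=4 ZF=0 PC=11 HALTED

Answer: 4 11 7 4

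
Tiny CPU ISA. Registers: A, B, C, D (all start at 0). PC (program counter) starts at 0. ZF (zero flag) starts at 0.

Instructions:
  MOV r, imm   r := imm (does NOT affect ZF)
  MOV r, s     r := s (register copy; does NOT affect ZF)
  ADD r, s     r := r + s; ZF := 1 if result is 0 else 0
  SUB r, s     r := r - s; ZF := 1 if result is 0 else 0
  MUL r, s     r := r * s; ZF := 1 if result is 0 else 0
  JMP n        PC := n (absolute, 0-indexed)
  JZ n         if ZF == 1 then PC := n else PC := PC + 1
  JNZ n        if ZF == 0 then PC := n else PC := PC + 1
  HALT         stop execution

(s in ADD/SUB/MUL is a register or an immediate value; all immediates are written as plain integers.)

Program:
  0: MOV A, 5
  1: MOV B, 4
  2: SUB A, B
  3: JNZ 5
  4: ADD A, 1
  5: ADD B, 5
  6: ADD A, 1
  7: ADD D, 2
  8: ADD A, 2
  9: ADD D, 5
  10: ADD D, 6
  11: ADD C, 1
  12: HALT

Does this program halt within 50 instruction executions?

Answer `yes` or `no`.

Step 1: PC=0 exec 'MOV A, 5'. After: A=5 B=0 C=0 D=0 ZF=0 PC=1
Step 2: PC=1 exec 'MOV B, 4'. After: A=5 B=4 C=0 D=0 ZF=0 PC=2
Step 3: PC=2 exec 'SUB A, B'. After: A=1 B=4 C=0 D=0 ZF=0 PC=3
Step 4: PC=3 exec 'JNZ 5'. After: A=1 B=4 C=0 D=0 ZF=0 PC=5
Step 5: PC=5 exec 'ADD B, 5'. After: A=1 B=9 C=0 D=0 ZF=0 PC=6
Step 6: PC=6 exec 'ADD A, 1'. After: A=2 B=9 C=0 D=0 ZF=0 PC=7
Step 7: PC=7 exec 'ADD D, 2'. After: A=2 B=9 C=0 D=2 ZF=0 PC=8
Step 8: PC=8 exec 'ADD A, 2'. After: A=4 B=9 C=0 D=2 ZF=0 PC=9
Step 9: PC=9 exec 'ADD D, 5'. After: A=4 B=9 C=0 D=7 ZF=0 PC=10
Step 10: PC=10 exec 'ADD D, 6'. After: A=4 B=9 C=0 D=13 ZF=0 PC=11
Step 11: PC=11 exec 'ADD C, 1'. After: A=4 B=9 C=1 D=13 ZF=0 PC=12
Step 12: PC=12 exec 'HALT'. After: A=4 B=9 C=1 D=13 ZF=0 PC=12 HALTED

Answer: yes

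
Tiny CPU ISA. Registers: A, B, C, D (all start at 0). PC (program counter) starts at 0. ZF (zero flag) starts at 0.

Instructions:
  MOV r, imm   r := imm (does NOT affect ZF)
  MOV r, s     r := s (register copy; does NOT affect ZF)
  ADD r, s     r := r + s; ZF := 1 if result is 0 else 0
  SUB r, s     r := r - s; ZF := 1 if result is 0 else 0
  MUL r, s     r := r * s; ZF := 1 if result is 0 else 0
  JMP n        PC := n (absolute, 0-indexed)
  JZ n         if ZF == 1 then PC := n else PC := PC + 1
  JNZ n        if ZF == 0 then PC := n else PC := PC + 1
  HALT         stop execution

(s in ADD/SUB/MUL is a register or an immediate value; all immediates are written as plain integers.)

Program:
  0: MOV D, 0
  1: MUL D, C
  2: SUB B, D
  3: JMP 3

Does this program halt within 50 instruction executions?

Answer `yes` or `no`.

Answer: no

Derivation:
Step 1: PC=0 exec 'MOV D, 0'. After: A=0 B=0 C=0 D=0 ZF=0 PC=1
Step 2: PC=1 exec 'MUL D, C'. After: A=0 B=0 C=0 D=0 ZF=1 PC=2
Step 3: PC=2 exec 'SUB B, D'. After: A=0 B=0 C=0 D=0 ZF=1 PC=3
Step 4: PC=3 exec 'JMP 3'. After: A=0 B=0 C=0 D=0 ZF=1 PC=3
State after step 4 equals state after step 3: the program is in a cycle of length 1 and will never halt.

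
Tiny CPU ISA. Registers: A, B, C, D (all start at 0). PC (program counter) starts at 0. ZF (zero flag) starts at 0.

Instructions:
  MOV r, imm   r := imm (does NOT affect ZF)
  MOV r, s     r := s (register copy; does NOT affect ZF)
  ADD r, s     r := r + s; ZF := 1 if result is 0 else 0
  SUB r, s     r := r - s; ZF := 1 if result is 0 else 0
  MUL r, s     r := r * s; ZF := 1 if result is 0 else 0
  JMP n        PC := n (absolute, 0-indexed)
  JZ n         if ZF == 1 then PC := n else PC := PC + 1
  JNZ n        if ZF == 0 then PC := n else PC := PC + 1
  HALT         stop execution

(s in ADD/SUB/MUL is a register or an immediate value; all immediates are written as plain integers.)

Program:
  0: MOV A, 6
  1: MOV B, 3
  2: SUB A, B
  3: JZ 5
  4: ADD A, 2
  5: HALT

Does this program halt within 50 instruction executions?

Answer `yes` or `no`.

Answer: yes

Derivation:
Step 1: PC=0 exec 'MOV A, 6'. After: A=6 B=0 C=0 D=0 ZF=0 PC=1
Step 2: PC=1 exec 'MOV B, 3'. After: A=6 B=3 C=0 D=0 ZF=0 PC=2
Step 3: PC=2 exec 'SUB A, B'. After: A=3 B=3 C=0 D=0 ZF=0 PC=3
Step 4: PC=3 exec 'JZ 5'. After: A=3 B=3 C=0 D=0 ZF=0 PC=4
Step 5: PC=4 exec 'ADD A, 2'. After: A=5 B=3 C=0 D=0 ZF=0 PC=5
Step 6: PC=5 exec 'HALT'. After: A=5 B=3 C=0 D=0 ZF=0 PC=5 HALTED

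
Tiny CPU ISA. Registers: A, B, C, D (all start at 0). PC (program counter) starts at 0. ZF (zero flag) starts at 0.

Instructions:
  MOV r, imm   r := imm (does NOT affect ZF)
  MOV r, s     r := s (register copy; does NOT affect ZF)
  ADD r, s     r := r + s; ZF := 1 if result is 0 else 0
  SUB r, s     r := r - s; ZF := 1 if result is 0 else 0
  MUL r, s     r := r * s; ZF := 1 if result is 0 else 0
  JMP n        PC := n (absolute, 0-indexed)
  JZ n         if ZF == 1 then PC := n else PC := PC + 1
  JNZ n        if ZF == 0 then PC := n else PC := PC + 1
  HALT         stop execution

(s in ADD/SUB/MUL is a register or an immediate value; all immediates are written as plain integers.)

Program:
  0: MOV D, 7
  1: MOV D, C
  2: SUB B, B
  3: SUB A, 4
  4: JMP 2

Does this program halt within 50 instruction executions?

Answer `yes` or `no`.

Answer: no

Derivation:
Step 1: PC=0 exec 'MOV D, 7'. After: A=0 B=0 C=0 D=7 ZF=0 PC=1
Step 2: PC=1 exec 'MOV D, C'. After: A=0 B=0 C=0 D=0 ZF=0 PC=2
Step 3: PC=2 exec 'SUB B, B'. After: A=0 B=0 C=0 D=0 ZF=1 PC=3
Step 4: PC=3 exec 'SUB A, 4'. After: A=-4 B=0 C=0 D=0 ZF=0 PC=4
Step 5: PC=4 exec 'JMP 2'. After: A=-4 B=0 C=0 D=0 ZF=0 PC=2
Step 6: PC=2 exec 'SUB B, B'. After: A=-4 B=0 C=0 D=0 ZF=1 PC=3
Step 7: PC=3 exec 'SUB A, 4'. After: A=-8 B=0 C=0 D=0 ZF=0 PC=4
Step 8: PC=4 exec 'JMP 2'. After: A=-8 B=0 C=0 D=0 ZF=0 PC=2
Step 9: PC=2 exec 'SUB B, B'. After: A=-8 B=0 C=0 D=0 ZF=1 PC=3
Step 10: PC=3 exec 'SUB A, 4'. After: A=-12 B=0 C=0 D=0 ZF=0 PC=4
Step 11: PC=4 exec 'JMP 2'. After: A=-12 B=0 C=0 D=0 ZF=0 PC=2
Step 12: PC=2 exec 'SUB B, B'. After: A=-12 B=0 C=0 D=0 ZF=1 PC=3
Step 13: PC=3 exec 'SUB A, 4'. After: A=-16 B=0 C=0 D=0 ZF=0 PC=4
Step 14: PC=4 exec 'JMP 2'. After: A=-16 B=0 C=0 D=0 ZF=0 PC=2
Step 15: PC=2 exec 'SUB B, B'. After: A=-16 B=0 C=0 D=0 ZF=1 PC=3
After 50 steps: not halted. PC revisits the same instructions with no path to HALT; will never halt.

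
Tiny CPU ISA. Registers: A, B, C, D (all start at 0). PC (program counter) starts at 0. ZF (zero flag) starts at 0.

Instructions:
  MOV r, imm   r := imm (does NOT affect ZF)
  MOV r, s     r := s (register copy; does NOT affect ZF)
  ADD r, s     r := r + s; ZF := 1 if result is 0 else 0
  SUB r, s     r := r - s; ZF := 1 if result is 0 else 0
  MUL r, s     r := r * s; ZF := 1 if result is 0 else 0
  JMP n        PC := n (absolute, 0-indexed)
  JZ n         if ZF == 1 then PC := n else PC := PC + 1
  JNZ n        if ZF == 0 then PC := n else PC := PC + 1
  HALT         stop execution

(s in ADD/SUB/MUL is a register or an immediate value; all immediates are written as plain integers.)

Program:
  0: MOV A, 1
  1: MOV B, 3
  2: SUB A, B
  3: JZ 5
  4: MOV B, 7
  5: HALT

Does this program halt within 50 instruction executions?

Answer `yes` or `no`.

Step 1: PC=0 exec 'MOV A, 1'. After: A=1 B=0 C=0 D=0 ZF=0 PC=1
Step 2: PC=1 exec 'MOV B, 3'. After: A=1 B=3 C=0 D=0 ZF=0 PC=2
Step 3: PC=2 exec 'SUB A, B'. After: A=-2 B=3 C=0 D=0 ZF=0 PC=3
Step 4: PC=3 exec 'JZ 5'. After: A=-2 B=3 C=0 D=0 ZF=0 PC=4
Step 5: PC=4 exec 'MOV B, 7'. After: A=-2 B=7 C=0 D=0 ZF=0 PC=5
Step 6: PC=5 exec 'HALT'. After: A=-2 B=7 C=0 D=0 ZF=0 PC=5 HALTED

Answer: yes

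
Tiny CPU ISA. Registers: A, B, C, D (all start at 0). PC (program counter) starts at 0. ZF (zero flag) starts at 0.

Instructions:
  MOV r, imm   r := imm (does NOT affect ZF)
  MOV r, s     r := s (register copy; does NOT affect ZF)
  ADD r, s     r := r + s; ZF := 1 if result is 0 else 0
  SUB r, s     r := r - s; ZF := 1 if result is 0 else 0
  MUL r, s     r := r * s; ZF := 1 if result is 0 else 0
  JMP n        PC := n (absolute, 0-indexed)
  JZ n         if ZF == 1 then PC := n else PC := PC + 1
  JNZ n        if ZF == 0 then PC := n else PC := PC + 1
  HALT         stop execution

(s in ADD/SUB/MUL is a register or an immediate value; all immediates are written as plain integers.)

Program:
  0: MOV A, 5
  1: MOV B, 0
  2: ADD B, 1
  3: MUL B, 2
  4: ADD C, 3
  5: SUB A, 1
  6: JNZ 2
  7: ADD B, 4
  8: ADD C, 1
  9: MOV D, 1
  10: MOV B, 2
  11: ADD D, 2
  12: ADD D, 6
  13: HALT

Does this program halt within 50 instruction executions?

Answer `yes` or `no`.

Answer: yes

Derivation:
Step 1: PC=0 exec 'MOV A, 5'. After: A=5 B=0 C=0 D=0 ZF=0 PC=1
Step 2: PC=1 exec 'MOV B, 0'. After: A=5 B=0 C=0 D=0 ZF=0 PC=2
Step 3: PC=2 exec 'ADD B, 1'. After: A=5 B=1 C=0 D=0 ZF=0 PC=3
Step 4: PC=3 exec 'MUL B, 2'. After: A=5 B=2 C=0 D=0 ZF=0 PC=4
Step 5: PC=4 exec 'ADD C, 3'. After: A=5 B=2 C=3 D=0 ZF=0 PC=5
Step 6: PC=5 exec 'SUB A, 1'. After: A=4 B=2 C=3 D=0 ZF=0 PC=6
Step 7: PC=6 exec 'JNZ 2'. After: A=4 B=2 C=3 D=0 ZF=0 PC=2
Step 8: PC=2 exec 'ADD B, 1'. After: A=4 B=3 C=3 D=0 ZF=0 PC=3
Step 9: PC=3 exec 'MUL B, 2'. After: A=4 B=6 C=3 D=0 ZF=0 PC=4
Step 10: PC=4 exec 'ADD C, 3'. After: A=4 B=6 C=6 D=0 ZF=0 PC=5
Step 11: PC=5 exec 'SUB A, 1'. After: A=3 B=6 C=6 D=0 ZF=0 PC=6
Step 12: PC=6 exec 'JNZ 2'. After: A=3 B=6 C=6 D=0 ZF=0 PC=2
Step 13: PC=2 exec 'ADD B, 1'. After: A=3 B=7 C=6 D=0 ZF=0 PC=3
Step 14: PC=3 exec 'MUL B, 2'. After: A=3 B=14 C=6 D=0 ZF=0 PC=4
Step 15: PC=4 exec 'ADD C, 3'. After: A=3 B=14 C=9 D=0 ZF=0 PC=5
Step 16: PC=5 exec 'SUB A, 1'. After: A=2 B=14 C=9 D=0 ZF=0 PC=6
Step 17: PC=6 exec 'JNZ 2'. After: A=2 B=14 C=9 D=0 ZF=0 PC=2
Step 18: PC=2 exec 'ADD B, 1'. After: A=2 B=15 C=9 D=0 ZF=0 PC=3
Step 19: PC=3 exec 'MUL B, 2'. After: A=2 B=30 C=9 D=0 ZF=0 PC=4
Step 20: PC=4 exec 'ADD C, 3'. After: A=2 B=30 C=12 D=0 ZF=0 PC=5
Step 21: PC=5 exec 'SUB A, 1'. After: A=1 B=30 C=12 D=0 ZF=0 PC=6
Step 22: PC=6 exec 'JNZ 2'. After: A=1 B=30 C=12 D=0 ZF=0 PC=2
Step 23: PC=2 exec 'ADD B, 1'. After: A=1 B=31 C=12 D=0 ZF=0 PC=3
Step 24: PC=3 exec 'MUL B, 2'. After: A=1 B=62 C=12 D=0 ZF=0 PC=4
Step 25: PC=4 exec 'ADD C, 3'. After: A=1 B=62 C=15 D=0 ZF=0 PC=5
Step 26: PC=5 exec 'SUB A, 1'. After: A=0 B=62 C=15 D=0 ZF=1 PC=6
Step 27: PC=6 exec 'JNZ 2'. After: A=0 B=62 C=15 D=0 ZF=1 PC=7
Step 28: PC=7 exec 'ADD B, 4'. After: A=0 B=66 C=15 D=0 ZF=0 PC=8
Step 29: PC=8 exec 'ADD C, 1'. After: A=0 B=66 C=16 D=0 ZF=0 PC=9
Step 30: PC=9 exec 'MOV D, 1'. After: A=0 B=66 C=16 D=1 ZF=0 PC=10
Step 31: PC=10 exec 'MOV B, 2'. After: A=0 B=2 C=16 D=1 ZF=0 PC=11
Step 32: PC=11 exec 'ADD D, 2'. After: A=0 B=2 C=16 D=3 ZF=0 PC=12
Step 33: PC=12 exec 'ADD D, 6'. After: A=0 B=2 C=16 D=9 ZF=0 PC=13
Step 34: PC=13 exec 'HALT'. After: A=0 B=2 C=16 D=9 ZF=0 PC=13 HALTED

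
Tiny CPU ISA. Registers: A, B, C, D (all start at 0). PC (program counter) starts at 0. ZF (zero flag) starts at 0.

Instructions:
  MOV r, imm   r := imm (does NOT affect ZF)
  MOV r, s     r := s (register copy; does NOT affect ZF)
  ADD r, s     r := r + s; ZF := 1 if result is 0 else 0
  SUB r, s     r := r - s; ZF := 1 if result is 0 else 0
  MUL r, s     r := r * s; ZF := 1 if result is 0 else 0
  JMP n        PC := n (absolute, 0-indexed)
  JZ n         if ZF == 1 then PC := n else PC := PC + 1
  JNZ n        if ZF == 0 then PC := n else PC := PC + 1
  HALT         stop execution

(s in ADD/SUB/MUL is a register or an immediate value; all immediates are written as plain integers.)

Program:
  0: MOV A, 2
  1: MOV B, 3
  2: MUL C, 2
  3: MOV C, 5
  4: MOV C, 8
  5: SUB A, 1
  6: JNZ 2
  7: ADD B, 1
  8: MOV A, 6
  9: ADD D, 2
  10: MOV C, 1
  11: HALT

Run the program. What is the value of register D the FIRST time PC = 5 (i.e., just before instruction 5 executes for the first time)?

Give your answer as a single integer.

Step 1: PC=0 exec 'MOV A, 2'. After: A=2 B=0 C=0 D=0 ZF=0 PC=1
Step 2: PC=1 exec 'MOV B, 3'. After: A=2 B=3 C=0 D=0 ZF=0 PC=2
Step 3: PC=2 exec 'MUL C, 2'. After: A=2 B=3 C=0 D=0 ZF=1 PC=3
Step 4: PC=3 exec 'MOV C, 5'. After: A=2 B=3 C=5 D=0 ZF=1 PC=4
Step 5: PC=4 exec 'MOV C, 8'. After: A=2 B=3 C=8 D=0 ZF=1 PC=5
First time PC=5: D=0

0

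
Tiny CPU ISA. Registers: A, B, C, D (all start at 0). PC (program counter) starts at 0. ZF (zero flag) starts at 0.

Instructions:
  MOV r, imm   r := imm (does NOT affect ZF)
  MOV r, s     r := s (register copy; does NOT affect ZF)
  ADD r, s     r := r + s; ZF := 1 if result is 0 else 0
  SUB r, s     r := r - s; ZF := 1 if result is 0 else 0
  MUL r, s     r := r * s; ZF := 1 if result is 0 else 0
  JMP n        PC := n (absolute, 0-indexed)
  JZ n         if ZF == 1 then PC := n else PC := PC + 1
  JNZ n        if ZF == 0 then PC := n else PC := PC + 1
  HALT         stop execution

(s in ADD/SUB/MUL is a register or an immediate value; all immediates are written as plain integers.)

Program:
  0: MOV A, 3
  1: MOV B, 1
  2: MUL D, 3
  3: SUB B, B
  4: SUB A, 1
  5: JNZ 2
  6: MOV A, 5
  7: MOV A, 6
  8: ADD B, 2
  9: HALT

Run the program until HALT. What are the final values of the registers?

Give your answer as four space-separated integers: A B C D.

Step 1: PC=0 exec 'MOV A, 3'. After: A=3 B=0 C=0 D=0 ZF=0 PC=1
Step 2: PC=1 exec 'MOV B, 1'. After: A=3 B=1 C=0 D=0 ZF=0 PC=2
Step 3: PC=2 exec 'MUL D, 3'. After: A=3 B=1 C=0 D=0 ZF=1 PC=3
Step 4: PC=3 exec 'SUB B, B'. After: A=3 B=0 C=0 D=0 ZF=1 PC=4
Step 5: PC=4 exec 'SUB A, 1'. After: A=2 B=0 C=0 D=0 ZF=0 PC=5
Step 6: PC=5 exec 'JNZ 2'. After: A=2 B=0 C=0 D=0 ZF=0 PC=2
Step 7: PC=2 exec 'MUL D, 3'. After: A=2 B=0 C=0 D=0 ZF=1 PC=3
Step 8: PC=3 exec 'SUB B, B'. After: A=2 B=0 C=0 D=0 ZF=1 PC=4
Step 9: PC=4 exec 'SUB A, 1'. After: A=1 B=0 C=0 D=0 ZF=0 PC=5
Step 10: PC=5 exec 'JNZ 2'. After: A=1 B=0 C=0 D=0 ZF=0 PC=2
Step 11: PC=2 exec 'MUL D, 3'. After: A=1 B=0 C=0 D=0 ZF=1 PC=3
Step 12: PC=3 exec 'SUB B, B'. After: A=1 B=0 C=0 D=0 ZF=1 PC=4
Step 13: PC=4 exec 'SUB A, 1'. After: A=0 B=0 C=0 D=0 ZF=1 PC=5
Step 14: PC=5 exec 'JNZ 2'. After: A=0 B=0 C=0 D=0 ZF=1 PC=6
Step 15: PC=6 exec 'MOV A, 5'. After: A=5 B=0 C=0 D=0 ZF=1 PC=7
Step 16: PC=7 exec 'MOV A, 6'. After: A=6 B=0 C=0 D=0 ZF=1 PC=8
Step 17: PC=8 exec 'ADD B, 2'. After: A=6 B=2 C=0 D=0 ZF=0 PC=9
Step 18: PC=9 exec 'HALT'. After: A=6 B=2 C=0 D=0 ZF=0 PC=9 HALTED

Answer: 6 2 0 0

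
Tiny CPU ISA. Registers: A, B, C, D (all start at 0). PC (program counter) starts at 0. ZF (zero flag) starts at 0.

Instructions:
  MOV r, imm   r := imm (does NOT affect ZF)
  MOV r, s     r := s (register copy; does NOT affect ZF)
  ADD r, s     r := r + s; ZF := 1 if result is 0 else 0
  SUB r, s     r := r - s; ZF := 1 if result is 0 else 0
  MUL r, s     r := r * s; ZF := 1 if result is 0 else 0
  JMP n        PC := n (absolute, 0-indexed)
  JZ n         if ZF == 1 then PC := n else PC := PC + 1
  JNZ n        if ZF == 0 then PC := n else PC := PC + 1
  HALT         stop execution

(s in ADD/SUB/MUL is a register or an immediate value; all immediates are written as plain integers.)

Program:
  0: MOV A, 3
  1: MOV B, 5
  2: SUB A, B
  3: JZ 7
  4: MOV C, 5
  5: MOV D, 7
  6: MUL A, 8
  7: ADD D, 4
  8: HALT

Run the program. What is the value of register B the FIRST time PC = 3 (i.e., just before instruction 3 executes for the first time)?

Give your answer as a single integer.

Step 1: PC=0 exec 'MOV A, 3'. After: A=3 B=0 C=0 D=0 ZF=0 PC=1
Step 2: PC=1 exec 'MOV B, 5'. After: A=3 B=5 C=0 D=0 ZF=0 PC=2
Step 3: PC=2 exec 'SUB A, B'. After: A=-2 B=5 C=0 D=0 ZF=0 PC=3
First time PC=3: B=5

5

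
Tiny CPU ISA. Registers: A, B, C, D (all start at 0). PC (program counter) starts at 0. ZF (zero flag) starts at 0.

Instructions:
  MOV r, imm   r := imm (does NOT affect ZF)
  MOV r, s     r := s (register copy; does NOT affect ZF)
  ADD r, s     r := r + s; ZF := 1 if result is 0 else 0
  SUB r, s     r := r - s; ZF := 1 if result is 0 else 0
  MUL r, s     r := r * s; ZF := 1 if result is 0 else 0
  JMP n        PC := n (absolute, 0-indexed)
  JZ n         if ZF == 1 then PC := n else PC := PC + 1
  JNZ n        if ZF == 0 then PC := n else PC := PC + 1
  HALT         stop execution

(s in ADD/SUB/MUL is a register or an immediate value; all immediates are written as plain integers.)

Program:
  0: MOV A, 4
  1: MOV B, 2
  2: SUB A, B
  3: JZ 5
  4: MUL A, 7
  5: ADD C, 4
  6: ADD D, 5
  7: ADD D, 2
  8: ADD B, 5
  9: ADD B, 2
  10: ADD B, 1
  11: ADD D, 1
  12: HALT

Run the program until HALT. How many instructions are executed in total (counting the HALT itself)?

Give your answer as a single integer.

Step 1: PC=0 exec 'MOV A, 4'. After: A=4 B=0 C=0 D=0 ZF=0 PC=1
Step 2: PC=1 exec 'MOV B, 2'. After: A=4 B=2 C=0 D=0 ZF=0 PC=2
Step 3: PC=2 exec 'SUB A, B'. After: A=2 B=2 C=0 D=0 ZF=0 PC=3
Step 4: PC=3 exec 'JZ 5'. After: A=2 B=2 C=0 D=0 ZF=0 PC=4
Step 5: PC=4 exec 'MUL A, 7'. After: A=14 B=2 C=0 D=0 ZF=0 PC=5
Step 6: PC=5 exec 'ADD C, 4'. After: A=14 B=2 C=4 D=0 ZF=0 PC=6
Step 7: PC=6 exec 'ADD D, 5'. After: A=14 B=2 C=4 D=5 ZF=0 PC=7
Step 8: PC=7 exec 'ADD D, 2'. After: A=14 B=2 C=4 D=7 ZF=0 PC=8
Step 9: PC=8 exec 'ADD B, 5'. After: A=14 B=7 C=4 D=7 ZF=0 PC=9
Step 10: PC=9 exec 'ADD B, 2'. After: A=14 B=9 C=4 D=7 ZF=0 PC=10
Step 11: PC=10 exec 'ADD B, 1'. After: A=14 B=10 C=4 D=7 ZF=0 PC=11
Step 12: PC=11 exec 'ADD D, 1'. After: A=14 B=10 C=4 D=8 ZF=0 PC=12
Step 13: PC=12 exec 'HALT'. After: A=14 B=10 C=4 D=8 ZF=0 PC=12 HALTED
Total instructions executed: 13

Answer: 13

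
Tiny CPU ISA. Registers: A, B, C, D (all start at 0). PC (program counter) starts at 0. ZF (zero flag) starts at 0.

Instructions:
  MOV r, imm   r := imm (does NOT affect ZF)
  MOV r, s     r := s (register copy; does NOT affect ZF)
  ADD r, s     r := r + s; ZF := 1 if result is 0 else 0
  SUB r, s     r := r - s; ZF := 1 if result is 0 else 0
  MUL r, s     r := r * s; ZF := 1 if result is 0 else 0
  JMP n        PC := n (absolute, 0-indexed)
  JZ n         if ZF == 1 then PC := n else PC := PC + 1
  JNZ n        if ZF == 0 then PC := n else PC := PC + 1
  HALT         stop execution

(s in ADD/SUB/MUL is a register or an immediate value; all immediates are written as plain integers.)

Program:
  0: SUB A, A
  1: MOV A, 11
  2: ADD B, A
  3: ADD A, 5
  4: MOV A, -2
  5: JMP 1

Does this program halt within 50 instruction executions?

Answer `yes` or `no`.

Answer: no

Derivation:
Step 1: PC=0 exec 'SUB A, A'. After: A=0 B=0 C=0 D=0 ZF=1 PC=1
Step 2: PC=1 exec 'MOV A, 11'. After: A=11 B=0 C=0 D=0 ZF=1 PC=2
Step 3: PC=2 exec 'ADD B, A'. After: A=11 B=11 C=0 D=0 ZF=0 PC=3
Step 4: PC=3 exec 'ADD A, 5'. After: A=16 B=11 C=0 D=0 ZF=0 PC=4
Step 5: PC=4 exec 'MOV A, -2'. After: A=-2 B=11 C=0 D=0 ZF=0 PC=5
Step 6: PC=5 exec 'JMP 1'. After: A=-2 B=11 C=0 D=0 ZF=0 PC=1
Step 7: PC=1 exec 'MOV A, 11'. After: A=11 B=11 C=0 D=0 ZF=0 PC=2
Step 8: PC=2 exec 'ADD B, A'. After: A=11 B=22 C=0 D=0 ZF=0 PC=3
Step 9: PC=3 exec 'ADD A, 5'. After: A=16 B=22 C=0 D=0 ZF=0 PC=4
Step 10: PC=4 exec 'MOV A, -2'. After: A=-2 B=22 C=0 D=0 ZF=0 PC=5
Step 11: PC=5 exec 'JMP 1'. After: A=-2 B=22 C=0 D=0 ZF=0 PC=1
Step 12: PC=1 exec 'MOV A, 11'. After: A=11 B=22 C=0 D=0 ZF=0 PC=2
Step 13: PC=2 exec 'ADD B, A'. After: A=11 B=33 C=0 D=0 ZF=0 PC=3
Step 14: PC=3 exec 'ADD A, 5'. After: A=16 B=33 C=0 D=0 ZF=0 PC=4
Step 15: PC=4 exec 'MOV A, -2'. After: A=-2 B=33 C=0 D=0 ZF=0 PC=5
After 50 steps: not halted. PC revisits the same instructions with no path to HALT; will never halt.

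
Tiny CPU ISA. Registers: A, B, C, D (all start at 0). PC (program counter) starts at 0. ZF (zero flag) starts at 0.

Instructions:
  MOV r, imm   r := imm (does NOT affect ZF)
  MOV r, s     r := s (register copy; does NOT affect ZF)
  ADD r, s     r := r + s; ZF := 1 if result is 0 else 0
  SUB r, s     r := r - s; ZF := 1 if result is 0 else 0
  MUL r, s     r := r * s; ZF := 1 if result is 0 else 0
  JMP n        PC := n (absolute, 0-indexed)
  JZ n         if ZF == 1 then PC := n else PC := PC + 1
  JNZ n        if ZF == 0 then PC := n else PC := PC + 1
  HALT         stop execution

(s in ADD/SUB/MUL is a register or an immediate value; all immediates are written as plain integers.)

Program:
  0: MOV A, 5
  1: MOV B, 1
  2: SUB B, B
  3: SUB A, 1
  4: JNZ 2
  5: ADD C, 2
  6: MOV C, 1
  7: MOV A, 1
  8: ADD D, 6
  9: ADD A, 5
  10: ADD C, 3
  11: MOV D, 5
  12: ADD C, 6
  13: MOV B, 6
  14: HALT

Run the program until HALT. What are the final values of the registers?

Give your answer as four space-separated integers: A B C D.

Step 1: PC=0 exec 'MOV A, 5'. After: A=5 B=0 C=0 D=0 ZF=0 PC=1
Step 2: PC=1 exec 'MOV B, 1'. After: A=5 B=1 C=0 D=0 ZF=0 PC=2
Step 3: PC=2 exec 'SUB B, B'. After: A=5 B=0 C=0 D=0 ZF=1 PC=3
Step 4: PC=3 exec 'SUB A, 1'. After: A=4 B=0 C=0 D=0 ZF=0 PC=4
Step 5: PC=4 exec 'JNZ 2'. After: A=4 B=0 C=0 D=0 ZF=0 PC=2
Step 6: PC=2 exec 'SUB B, B'. After: A=4 B=0 C=0 D=0 ZF=1 PC=3
Step 7: PC=3 exec 'SUB A, 1'. After: A=3 B=0 C=0 D=0 ZF=0 PC=4
Step 8: PC=4 exec 'JNZ 2'. After: A=3 B=0 C=0 D=0 ZF=0 PC=2
Step 9: PC=2 exec 'SUB B, B'. After: A=3 B=0 C=0 D=0 ZF=1 PC=3
Step 10: PC=3 exec 'SUB A, 1'. After: A=2 B=0 C=0 D=0 ZF=0 PC=4
Step 11: PC=4 exec 'JNZ 2'. After: A=2 B=0 C=0 D=0 ZF=0 PC=2
Step 12: PC=2 exec 'SUB B, B'. After: A=2 B=0 C=0 D=0 ZF=1 PC=3
Step 13: PC=3 exec 'SUB A, 1'. After: A=1 B=0 C=0 D=0 ZF=0 PC=4
Step 14: PC=4 exec 'JNZ 2'. After: A=1 B=0 C=0 D=0 ZF=0 PC=2
Step 15: PC=2 exec 'SUB B, B'. After: A=1 B=0 C=0 D=0 ZF=1 PC=3
Step 16: PC=3 exec 'SUB A, 1'. After: A=0 B=0 C=0 D=0 ZF=1 PC=4
Step 17: PC=4 exec 'JNZ 2'. After: A=0 B=0 C=0 D=0 ZF=1 PC=5
Step 18: PC=5 exec 'ADD C, 2'. After: A=0 B=0 C=2 D=0 ZF=0 PC=6
Step 19: PC=6 exec 'MOV C, 1'. After: A=0 B=0 C=1 D=0 ZF=0 PC=7
Step 20: PC=7 exec 'MOV A, 1'. After: A=1 B=0 C=1 D=0 ZF=0 PC=8
Step 21: PC=8 exec 'ADD D, 6'. After: A=1 B=0 C=1 D=6 ZF=0 PC=9
Step 22: PC=9 exec 'ADD A, 5'. After: A=6 B=0 C=1 D=6 ZF=0 PC=10
Step 23: PC=10 exec 'ADD C, 3'. After: A=6 B=0 C=4 D=6 ZF=0 PC=11
Step 24: PC=11 exec 'MOV D, 5'. After: A=6 B=0 C=4 D=5 ZF=0 PC=12
Step 25: PC=12 exec 'ADD C, 6'. After: A=6 B=0 C=10 D=5 ZF=0 PC=13
Step 26: PC=13 exec 'MOV B, 6'. After: A=6 B=6 C=10 D=5 ZF=0 PC=14
Step 27: PC=14 exec 'HALT'. After: A=6 B=6 C=10 D=5 ZF=0 PC=14 HALTED

Answer: 6 6 10 5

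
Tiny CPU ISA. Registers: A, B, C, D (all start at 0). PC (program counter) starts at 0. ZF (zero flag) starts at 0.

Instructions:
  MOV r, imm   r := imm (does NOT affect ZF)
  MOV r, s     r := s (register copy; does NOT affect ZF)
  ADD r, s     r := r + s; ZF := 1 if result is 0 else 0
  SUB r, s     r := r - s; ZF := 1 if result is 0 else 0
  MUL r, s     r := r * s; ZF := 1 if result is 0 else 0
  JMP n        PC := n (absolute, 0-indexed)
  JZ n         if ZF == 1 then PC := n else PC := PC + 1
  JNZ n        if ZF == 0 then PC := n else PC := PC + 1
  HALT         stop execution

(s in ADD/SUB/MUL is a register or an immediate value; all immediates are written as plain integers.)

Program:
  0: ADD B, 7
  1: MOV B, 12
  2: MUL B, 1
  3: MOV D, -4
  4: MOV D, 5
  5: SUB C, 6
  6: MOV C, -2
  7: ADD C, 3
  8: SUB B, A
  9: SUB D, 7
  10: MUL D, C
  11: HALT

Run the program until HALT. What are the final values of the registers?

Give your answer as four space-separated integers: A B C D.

Step 1: PC=0 exec 'ADD B, 7'. After: A=0 B=7 C=0 D=0 ZF=0 PC=1
Step 2: PC=1 exec 'MOV B, 12'. After: A=0 B=12 C=0 D=0 ZF=0 PC=2
Step 3: PC=2 exec 'MUL B, 1'. After: A=0 B=12 C=0 D=0 ZF=0 PC=3
Step 4: PC=3 exec 'MOV D, -4'. After: A=0 B=12 C=0 D=-4 ZF=0 PC=4
Step 5: PC=4 exec 'MOV D, 5'. After: A=0 B=12 C=0 D=5 ZF=0 PC=5
Step 6: PC=5 exec 'SUB C, 6'. After: A=0 B=12 C=-6 D=5 ZF=0 PC=6
Step 7: PC=6 exec 'MOV C, -2'. After: A=0 B=12 C=-2 D=5 ZF=0 PC=7
Step 8: PC=7 exec 'ADD C, 3'. After: A=0 B=12 C=1 D=5 ZF=0 PC=8
Step 9: PC=8 exec 'SUB B, A'. After: A=0 B=12 C=1 D=5 ZF=0 PC=9
Step 10: PC=9 exec 'SUB D, 7'. After: A=0 B=12 C=1 D=-2 ZF=0 PC=10
Step 11: PC=10 exec 'MUL D, C'. After: A=0 B=12 C=1 D=-2 ZF=0 PC=11
Step 12: PC=11 exec 'HALT'. After: A=0 B=12 C=1 D=-2 ZF=0 PC=11 HALTED

Answer: 0 12 1 -2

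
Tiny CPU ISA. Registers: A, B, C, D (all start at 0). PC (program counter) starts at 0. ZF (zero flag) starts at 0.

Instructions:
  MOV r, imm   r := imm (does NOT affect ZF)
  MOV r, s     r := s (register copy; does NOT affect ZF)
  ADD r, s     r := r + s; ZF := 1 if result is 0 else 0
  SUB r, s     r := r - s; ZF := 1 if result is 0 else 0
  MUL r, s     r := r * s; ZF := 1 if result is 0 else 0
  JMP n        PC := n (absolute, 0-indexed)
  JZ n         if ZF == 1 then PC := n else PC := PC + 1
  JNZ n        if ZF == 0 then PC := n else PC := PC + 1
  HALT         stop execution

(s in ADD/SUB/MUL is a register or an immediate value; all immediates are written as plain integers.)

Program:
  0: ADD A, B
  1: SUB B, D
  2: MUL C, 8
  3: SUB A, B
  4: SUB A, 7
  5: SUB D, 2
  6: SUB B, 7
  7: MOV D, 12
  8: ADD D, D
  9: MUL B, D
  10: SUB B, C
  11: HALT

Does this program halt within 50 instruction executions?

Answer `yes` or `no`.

Step 1: PC=0 exec 'ADD A, B'. After: A=0 B=0 C=0 D=0 ZF=1 PC=1
Step 2: PC=1 exec 'SUB B, D'. After: A=0 B=0 C=0 D=0 ZF=1 PC=2
Step 3: PC=2 exec 'MUL C, 8'. After: A=0 B=0 C=0 D=0 ZF=1 PC=3
Step 4: PC=3 exec 'SUB A, B'. After: A=0 B=0 C=0 D=0 ZF=1 PC=4
Step 5: PC=4 exec 'SUB A, 7'. After: A=-7 B=0 C=0 D=0 ZF=0 PC=5
Step 6: PC=5 exec 'SUB D, 2'. After: A=-7 B=0 C=0 D=-2 ZF=0 PC=6
Step 7: PC=6 exec 'SUB B, 7'. After: A=-7 B=-7 C=0 D=-2 ZF=0 PC=7
Step 8: PC=7 exec 'MOV D, 12'. After: A=-7 B=-7 C=0 D=12 ZF=0 PC=8
Step 9: PC=8 exec 'ADD D, D'. After: A=-7 B=-7 C=0 D=24 ZF=0 PC=9
Step 10: PC=9 exec 'MUL B, D'. After: A=-7 B=-168 C=0 D=24 ZF=0 PC=10
Step 11: PC=10 exec 'SUB B, C'. After: A=-7 B=-168 C=0 D=24 ZF=0 PC=11
Step 12: PC=11 exec 'HALT'. After: A=-7 B=-168 C=0 D=24 ZF=0 PC=11 HALTED

Answer: yes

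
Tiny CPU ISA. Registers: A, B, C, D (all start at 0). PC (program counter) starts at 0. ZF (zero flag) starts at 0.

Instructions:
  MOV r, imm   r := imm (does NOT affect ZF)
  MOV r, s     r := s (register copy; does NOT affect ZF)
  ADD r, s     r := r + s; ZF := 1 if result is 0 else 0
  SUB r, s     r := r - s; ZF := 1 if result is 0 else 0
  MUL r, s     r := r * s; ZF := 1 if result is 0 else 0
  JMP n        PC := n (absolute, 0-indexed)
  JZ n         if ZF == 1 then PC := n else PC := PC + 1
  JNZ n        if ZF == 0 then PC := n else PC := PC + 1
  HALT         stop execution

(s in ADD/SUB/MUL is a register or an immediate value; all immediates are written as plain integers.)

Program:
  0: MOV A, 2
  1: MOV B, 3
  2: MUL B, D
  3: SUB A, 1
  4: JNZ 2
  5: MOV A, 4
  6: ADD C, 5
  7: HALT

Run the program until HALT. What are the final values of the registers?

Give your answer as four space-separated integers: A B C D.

Step 1: PC=0 exec 'MOV A, 2'. After: A=2 B=0 C=0 D=0 ZF=0 PC=1
Step 2: PC=1 exec 'MOV B, 3'. After: A=2 B=3 C=0 D=0 ZF=0 PC=2
Step 3: PC=2 exec 'MUL B, D'. After: A=2 B=0 C=0 D=0 ZF=1 PC=3
Step 4: PC=3 exec 'SUB A, 1'. After: A=1 B=0 C=0 D=0 ZF=0 PC=4
Step 5: PC=4 exec 'JNZ 2'. After: A=1 B=0 C=0 D=0 ZF=0 PC=2
Step 6: PC=2 exec 'MUL B, D'. After: A=1 B=0 C=0 D=0 ZF=1 PC=3
Step 7: PC=3 exec 'SUB A, 1'. After: A=0 B=0 C=0 D=0 ZF=1 PC=4
Step 8: PC=4 exec 'JNZ 2'. After: A=0 B=0 C=0 D=0 ZF=1 PC=5
Step 9: PC=5 exec 'MOV A, 4'. After: A=4 B=0 C=0 D=0 ZF=1 PC=6
Step 10: PC=6 exec 'ADD C, 5'. After: A=4 B=0 C=5 D=0 ZF=0 PC=7
Step 11: PC=7 exec 'HALT'. After: A=4 B=0 C=5 D=0 ZF=0 PC=7 HALTED

Answer: 4 0 5 0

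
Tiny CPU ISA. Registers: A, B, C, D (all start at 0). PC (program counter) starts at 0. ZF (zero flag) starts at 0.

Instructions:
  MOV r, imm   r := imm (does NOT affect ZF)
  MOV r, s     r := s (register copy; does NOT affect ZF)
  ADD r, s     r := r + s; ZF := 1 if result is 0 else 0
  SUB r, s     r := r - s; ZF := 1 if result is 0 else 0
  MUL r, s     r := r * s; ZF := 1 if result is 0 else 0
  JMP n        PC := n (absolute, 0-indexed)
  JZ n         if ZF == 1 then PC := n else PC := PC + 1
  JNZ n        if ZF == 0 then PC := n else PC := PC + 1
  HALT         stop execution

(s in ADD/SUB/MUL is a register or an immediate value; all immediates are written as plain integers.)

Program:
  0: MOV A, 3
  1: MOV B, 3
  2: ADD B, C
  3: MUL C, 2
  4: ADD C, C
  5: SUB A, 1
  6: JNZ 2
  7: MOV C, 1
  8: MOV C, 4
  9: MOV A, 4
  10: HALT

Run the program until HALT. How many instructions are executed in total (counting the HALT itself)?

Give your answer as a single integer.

Step 1: PC=0 exec 'MOV A, 3'. After: A=3 B=0 C=0 D=0 ZF=0 PC=1
Step 2: PC=1 exec 'MOV B, 3'. After: A=3 B=3 C=0 D=0 ZF=0 PC=2
Step 3: PC=2 exec 'ADD B, C'. After: A=3 B=3 C=0 D=0 ZF=0 PC=3
Step 4: PC=3 exec 'MUL C, 2'. After: A=3 B=3 C=0 D=0 ZF=1 PC=4
Step 5: PC=4 exec 'ADD C, C'. After: A=3 B=3 C=0 D=0 ZF=1 PC=5
Step 6: PC=5 exec 'SUB A, 1'. After: A=2 B=3 C=0 D=0 ZF=0 PC=6
Step 7: PC=6 exec 'JNZ 2'. After: A=2 B=3 C=0 D=0 ZF=0 PC=2
Step 8: PC=2 exec 'ADD B, C'. After: A=2 B=3 C=0 D=0 ZF=0 PC=3
Step 9: PC=3 exec 'MUL C, 2'. After: A=2 B=3 C=0 D=0 ZF=1 PC=4
Step 10: PC=4 exec 'ADD C, C'. After: A=2 B=3 C=0 D=0 ZF=1 PC=5
Step 11: PC=5 exec 'SUB A, 1'. After: A=1 B=3 C=0 D=0 ZF=0 PC=6
Step 12: PC=6 exec 'JNZ 2'. After: A=1 B=3 C=0 D=0 ZF=0 PC=2
Step 13: PC=2 exec 'ADD B, C'. After: A=1 B=3 C=0 D=0 ZF=0 PC=3
Step 14: PC=3 exec 'MUL C, 2'. After: A=1 B=3 C=0 D=0 ZF=1 PC=4
Step 15: PC=4 exec 'ADD C, C'. After: A=1 B=3 C=0 D=0 ZF=1 PC=5
Step 16: PC=5 exec 'SUB A, 1'. After: A=0 B=3 C=0 D=0 ZF=1 PC=6
Step 17: PC=6 exec 'JNZ 2'. After: A=0 B=3 C=0 D=0 ZF=1 PC=7
Step 18: PC=7 exec 'MOV C, 1'. After: A=0 B=3 C=1 D=0 ZF=1 PC=8
Step 19: PC=8 exec 'MOV C, 4'. After: A=0 B=3 C=4 D=0 ZF=1 PC=9
Step 20: PC=9 exec 'MOV A, 4'. After: A=4 B=3 C=4 D=0 ZF=1 PC=10
Step 21: PC=10 exec 'HALT'. After: A=4 B=3 C=4 D=0 ZF=1 PC=10 HALTED
Total instructions executed: 21

Answer: 21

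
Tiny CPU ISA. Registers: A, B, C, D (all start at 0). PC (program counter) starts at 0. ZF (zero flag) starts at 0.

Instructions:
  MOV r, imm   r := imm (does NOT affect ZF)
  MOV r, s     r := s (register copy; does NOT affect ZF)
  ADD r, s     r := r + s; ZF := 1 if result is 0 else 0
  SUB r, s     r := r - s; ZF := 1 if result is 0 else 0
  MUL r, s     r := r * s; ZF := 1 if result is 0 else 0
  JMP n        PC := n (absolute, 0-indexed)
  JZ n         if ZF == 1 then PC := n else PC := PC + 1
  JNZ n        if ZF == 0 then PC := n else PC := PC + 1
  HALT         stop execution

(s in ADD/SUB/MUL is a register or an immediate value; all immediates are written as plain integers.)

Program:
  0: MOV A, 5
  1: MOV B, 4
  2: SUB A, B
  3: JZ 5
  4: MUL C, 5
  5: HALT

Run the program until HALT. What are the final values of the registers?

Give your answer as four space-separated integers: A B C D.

Step 1: PC=0 exec 'MOV A, 5'. After: A=5 B=0 C=0 D=0 ZF=0 PC=1
Step 2: PC=1 exec 'MOV B, 4'. After: A=5 B=4 C=0 D=0 ZF=0 PC=2
Step 3: PC=2 exec 'SUB A, B'. After: A=1 B=4 C=0 D=0 ZF=0 PC=3
Step 4: PC=3 exec 'JZ 5'. After: A=1 B=4 C=0 D=0 ZF=0 PC=4
Step 5: PC=4 exec 'MUL C, 5'. After: A=1 B=4 C=0 D=0 ZF=1 PC=5
Step 6: PC=5 exec 'HALT'. After: A=1 B=4 C=0 D=0 ZF=1 PC=5 HALTED

Answer: 1 4 0 0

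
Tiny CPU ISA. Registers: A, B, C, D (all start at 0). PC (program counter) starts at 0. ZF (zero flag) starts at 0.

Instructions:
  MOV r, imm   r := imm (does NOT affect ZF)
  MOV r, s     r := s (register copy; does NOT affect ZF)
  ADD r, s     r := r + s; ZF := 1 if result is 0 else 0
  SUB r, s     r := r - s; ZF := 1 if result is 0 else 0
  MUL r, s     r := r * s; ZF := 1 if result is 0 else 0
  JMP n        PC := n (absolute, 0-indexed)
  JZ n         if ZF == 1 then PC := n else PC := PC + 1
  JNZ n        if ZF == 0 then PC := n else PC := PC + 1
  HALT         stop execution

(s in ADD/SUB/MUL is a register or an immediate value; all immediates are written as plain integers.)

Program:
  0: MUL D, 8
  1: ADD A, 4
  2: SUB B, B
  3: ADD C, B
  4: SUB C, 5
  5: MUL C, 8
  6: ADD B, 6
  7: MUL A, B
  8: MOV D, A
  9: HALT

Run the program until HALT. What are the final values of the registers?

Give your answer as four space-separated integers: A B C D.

Answer: 24 6 -40 24

Derivation:
Step 1: PC=0 exec 'MUL D, 8'. After: A=0 B=0 C=0 D=0 ZF=1 PC=1
Step 2: PC=1 exec 'ADD A, 4'. After: A=4 B=0 C=0 D=0 ZF=0 PC=2
Step 3: PC=2 exec 'SUB B, B'. After: A=4 B=0 C=0 D=0 ZF=1 PC=3
Step 4: PC=3 exec 'ADD C, B'. After: A=4 B=0 C=0 D=0 ZF=1 PC=4
Step 5: PC=4 exec 'SUB C, 5'. After: A=4 B=0 C=-5 D=0 ZF=0 PC=5
Step 6: PC=5 exec 'MUL C, 8'. After: A=4 B=0 C=-40 D=0 ZF=0 PC=6
Step 7: PC=6 exec 'ADD B, 6'. After: A=4 B=6 C=-40 D=0 ZF=0 PC=7
Step 8: PC=7 exec 'MUL A, B'. After: A=24 B=6 C=-40 D=0 ZF=0 PC=8
Step 9: PC=8 exec 'MOV D, A'. After: A=24 B=6 C=-40 D=24 ZF=0 PC=9
Step 10: PC=9 exec 'HALT'. After: A=24 B=6 C=-40 D=24 ZF=0 PC=9 HALTED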